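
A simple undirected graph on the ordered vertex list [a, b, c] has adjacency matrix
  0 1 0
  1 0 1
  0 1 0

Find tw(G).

1

A width-1 tree decomposition is:
Bags: B1 = {a, b}  B2 = {b, c}
Tree: B1–B2
The largest bag has 2 vertices, giving width 1; this decomposition certifies tw(G) ≤ 1. Since G has at least one edge (e.g. b–a), it is not an edgeless graph, so tw(G) ≥ 1. The upper and lower bounds meet at 1, so that is the treewidth.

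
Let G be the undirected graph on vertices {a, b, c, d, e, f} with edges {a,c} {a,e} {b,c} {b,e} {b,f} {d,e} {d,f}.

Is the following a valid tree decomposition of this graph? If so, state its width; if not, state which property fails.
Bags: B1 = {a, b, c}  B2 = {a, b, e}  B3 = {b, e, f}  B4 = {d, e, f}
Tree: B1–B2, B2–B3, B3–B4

Yes; width 2.

Vertex coverage: the bags together contain {a, b, c, d, e, f}, the full vertex set. Edge coverage: each edge of G has both endpoints in at least one bag. Running intersection: for every vertex, the bags containing it form a connected subtree. All three properties hold, so this is a valid tree decomposition of width max|bag| − 1 = 2, and hence tw(G) ≤ 2.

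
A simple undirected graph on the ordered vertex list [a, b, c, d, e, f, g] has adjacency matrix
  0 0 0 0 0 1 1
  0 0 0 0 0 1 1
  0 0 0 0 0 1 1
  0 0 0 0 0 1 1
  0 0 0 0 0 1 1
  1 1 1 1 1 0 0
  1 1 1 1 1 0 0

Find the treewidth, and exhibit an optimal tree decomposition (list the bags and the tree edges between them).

Every bag has size at most 3, so the width is 3 − 1 = 2 and tw(G) ≤ 2. For the lower bound, G contains the cycle g–a–f–c–g, so G is not a forest; only forests have treewidth ≤ 1, hence tw(G) ≥ 2. The upper and lower bounds meet at 2, so that is the treewidth.

Treewidth 2.
Bags: B1 = {a, f, g}  B2 = {c, f, g}  B3 = {e, f, g}  B4 = {b, f, g}  B5 = {d, f, g}
Tree: B1–B2, B2–B3, B3–B4, B4–B5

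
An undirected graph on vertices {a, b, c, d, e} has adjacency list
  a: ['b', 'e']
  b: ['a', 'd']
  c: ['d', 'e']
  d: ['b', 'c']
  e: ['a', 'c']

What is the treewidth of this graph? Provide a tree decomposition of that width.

Treewidth 2.
Bags: B1 = {c, d, e}  B2 = {a, d, e}  B3 = {a, b, d}
Tree: B1–B2, B2–B3

The largest bag has 3 vertices, giving width 2; this decomposition certifies tw(G) ≤ 2. Since d–c–e–a–b–d is a cycle in G, G is not acyclic. Forests are exactly the graphs of treewidth ≤ 1, so tw(G) ≥ 2. Hence tw(G) = 2 exactly.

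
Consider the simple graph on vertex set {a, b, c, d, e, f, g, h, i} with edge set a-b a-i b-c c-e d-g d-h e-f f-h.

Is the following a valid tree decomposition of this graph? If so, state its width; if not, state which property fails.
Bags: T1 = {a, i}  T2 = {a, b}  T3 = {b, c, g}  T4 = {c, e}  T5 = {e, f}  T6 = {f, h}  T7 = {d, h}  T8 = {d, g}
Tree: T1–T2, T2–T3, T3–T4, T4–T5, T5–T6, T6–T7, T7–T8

No — bags containing vertex g are not connected in the tree.

A tree decomposition must satisfy three properties: every vertex lies in some bag; for every edge, both endpoints lie together in some bag; and for every vertex, the bags containing it form a connected subtree. Here bags containing vertex g are not connected in the tree, so the decomposition is invalid.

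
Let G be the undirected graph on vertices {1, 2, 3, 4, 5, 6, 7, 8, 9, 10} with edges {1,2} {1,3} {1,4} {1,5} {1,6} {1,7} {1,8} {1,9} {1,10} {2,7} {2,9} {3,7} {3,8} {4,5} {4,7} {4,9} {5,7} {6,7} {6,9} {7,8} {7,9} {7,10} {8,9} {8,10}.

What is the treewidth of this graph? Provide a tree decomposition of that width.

Treewidth 3.
One optimal decomposition is:
Bags: B1 = {1, 6, 7, 9}  B2 = {1, 7, 8, 9}  B3 = {1, 4, 7, 9}  B4 = {1, 4, 5, 7}  B5 = {1, 7, 8, 10}  B6 = {1, 2, 7, 9}  B7 = {1, 3, 7, 8}
Tree: B1–B2, B2–B3, B3–B4, B2–B5, B2–B6, B5–B7

Each bag holds 4 vertices, so the decomposition has width 3, which upper-bounds the treewidth. For the lower bound, the 4 vertices {1, 7, 8, 9} are pairwise adjacent, and any tree decomposition puts a clique entirely inside one bag — forcing width ≥ 3. Hence tw(G) = 3 exactly.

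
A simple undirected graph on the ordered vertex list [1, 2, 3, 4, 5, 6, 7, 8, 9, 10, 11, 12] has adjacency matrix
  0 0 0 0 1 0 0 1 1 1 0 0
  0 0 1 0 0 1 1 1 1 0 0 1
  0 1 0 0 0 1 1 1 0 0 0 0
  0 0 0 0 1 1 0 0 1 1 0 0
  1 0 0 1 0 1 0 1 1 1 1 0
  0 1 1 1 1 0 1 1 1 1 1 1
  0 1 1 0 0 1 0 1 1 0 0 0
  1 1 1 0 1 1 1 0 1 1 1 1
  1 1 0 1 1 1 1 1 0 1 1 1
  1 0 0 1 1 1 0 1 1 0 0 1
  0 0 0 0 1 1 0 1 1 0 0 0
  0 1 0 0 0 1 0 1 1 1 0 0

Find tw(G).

4

A width-4 tree decomposition is:
Bags: B1 = {6, 8, 9, 10, 12}  B2 = {5, 6, 8, 9, 10}  B3 = {2, 6, 8, 9, 12}  B4 = {1, 5, 8, 9, 10}  B5 = {2, 6, 7, 8, 9}  B6 = {4, 5, 6, 9, 10}  B7 = {5, 6, 8, 9, 11}  B8 = {2, 3, 6, 7, 8}
Tree: B1–B2, B1–B3, B2–B4, B3–B5, B2–B6, B2–B7, B5–B8
Every bag has size at most 5, so the width is 5 − 1 = 4 and tw(G) ≤ 4. On the other hand G contains the 5-clique {1, 5, 8, 9, 10}. A clique must lie in a single bag of any decomposition, so no decomposition can have width below 4. Hence tw(G) = 4 exactly.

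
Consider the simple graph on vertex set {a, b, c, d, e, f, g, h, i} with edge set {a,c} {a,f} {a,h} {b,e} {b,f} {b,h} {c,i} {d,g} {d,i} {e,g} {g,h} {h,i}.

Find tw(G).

3

A width-3 tree decomposition is:
Bags: B1 = {b, d, e, g}  B2 = {b, d, g, h}  B3 = {b, d, h, i}  B4 = {b, f, h, i}  B5 = {a, f, h, i}  B6 = {a, c, f, i}
Tree: B1–B2, B2–B3, B3–B4, B4–B5, B5–B6
Each bag holds 4 vertices, so the decomposition has width 3, which upper-bounds the treewidth. For the lower bound: the 4 vertex sets {d,e,g}, {b}, {h}, {a,c,f,i} are disjoint, each induces a connected subgraph, and every pair is joined by at least one edge of G. Contracting each set to a single vertex therefore yields K_{4} as a minor, and since treewidth is minor-monotone, tw(G) ≥ tw(K_{4}) = 3. Hence tw(G) = 3 exactly.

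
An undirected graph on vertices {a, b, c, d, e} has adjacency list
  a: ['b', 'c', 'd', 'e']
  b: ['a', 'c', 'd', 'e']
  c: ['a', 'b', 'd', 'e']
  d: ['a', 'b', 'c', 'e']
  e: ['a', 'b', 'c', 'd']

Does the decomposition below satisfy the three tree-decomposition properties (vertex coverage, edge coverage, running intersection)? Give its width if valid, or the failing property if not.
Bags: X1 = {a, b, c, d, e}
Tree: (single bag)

Vertex coverage: the bags together contain {a, b, c, d, e}, the full vertex set. Edge coverage: each edge of G has both endpoints in at least one bag. Running intersection: for every vertex, the bags containing it form a connected subtree. All three properties hold, so this is a valid tree decomposition of width max|bag| − 1 = 4, and hence tw(G) ≤ 4.

Yes; width 4.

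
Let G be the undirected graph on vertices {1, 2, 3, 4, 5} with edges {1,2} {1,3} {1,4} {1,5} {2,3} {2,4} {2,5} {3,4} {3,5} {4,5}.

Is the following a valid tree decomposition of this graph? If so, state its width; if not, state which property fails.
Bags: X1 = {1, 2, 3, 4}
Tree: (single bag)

A tree decomposition must satisfy three properties: every vertex lies in some bag; for every edge, both endpoints lie together in some bag; and for every vertex, the bags containing it form a connected subtree. Here vertex 5 appears in no bag, so the decomposition is invalid.

No — vertex 5 appears in no bag.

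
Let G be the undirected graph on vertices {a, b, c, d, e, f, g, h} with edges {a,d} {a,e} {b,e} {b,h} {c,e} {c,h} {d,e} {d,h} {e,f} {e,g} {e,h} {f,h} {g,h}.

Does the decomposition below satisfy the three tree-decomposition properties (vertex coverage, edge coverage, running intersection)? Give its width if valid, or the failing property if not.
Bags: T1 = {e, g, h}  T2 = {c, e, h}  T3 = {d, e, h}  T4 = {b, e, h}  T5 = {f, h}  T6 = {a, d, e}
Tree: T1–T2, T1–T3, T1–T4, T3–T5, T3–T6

A tree decomposition must satisfy three properties: every vertex lies in some bag; for every edge, both endpoints lie together in some bag; and for every vertex, the bags containing it form a connected subtree. Here edge (e,f) lies in no bag, so the decomposition is invalid.

No — edge (e,f) lies in no bag.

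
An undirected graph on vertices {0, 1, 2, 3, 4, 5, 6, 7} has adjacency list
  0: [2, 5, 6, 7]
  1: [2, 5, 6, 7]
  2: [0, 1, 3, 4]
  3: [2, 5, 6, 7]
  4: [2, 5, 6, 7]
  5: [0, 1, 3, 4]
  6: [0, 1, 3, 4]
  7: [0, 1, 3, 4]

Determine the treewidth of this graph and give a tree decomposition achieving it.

The largest bag has 5 vertices, giving width 4; this decomposition certifies tw(G) ≤ 4. For the lower bound: the 5 vertex sets {0,7}, {4,6}, {1,2}, {5}, {3} are disjoint, each induces a connected subgraph, and every pair is joined by at least one edge of G. Contracting each set to a single vertex therefore yields K_{5} as a minor, and since treewidth is minor-monotone, tw(G) ≥ tw(K_{5}) = 4. The upper and lower bounds meet at 4, so that is the treewidth.

Treewidth 4.
Bags: B1 = {0, 2, 5, 6, 7}  B2 = {2, 4, 5, 6, 7}  B3 = {1, 2, 5, 6, 7}  B4 = {2, 3, 5, 6, 7}
Tree: B1–B2, B2–B3, B3–B4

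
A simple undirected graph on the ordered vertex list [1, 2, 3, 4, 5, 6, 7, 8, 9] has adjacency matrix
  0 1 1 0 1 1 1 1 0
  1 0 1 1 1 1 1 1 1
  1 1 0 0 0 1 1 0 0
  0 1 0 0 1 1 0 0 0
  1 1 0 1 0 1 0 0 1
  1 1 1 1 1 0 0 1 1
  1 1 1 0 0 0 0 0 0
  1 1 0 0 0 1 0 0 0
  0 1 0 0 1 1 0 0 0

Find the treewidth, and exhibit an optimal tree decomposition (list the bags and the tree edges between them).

Treewidth 3.
Bags: B1 = {1, 2, 5, 6}  B2 = {1, 2, 3, 6}  B3 = {2, 4, 5, 6}  B4 = {1, 2, 6, 8}  B5 = {2, 5, 6, 9}  B6 = {1, 2, 3, 7}
Tree: B1–B2, B1–B3, B1–B4, B3–B5, B2–B6

Every bag has size at most 4, so the width is 4 − 1 = 3 and tw(G) ≤ 3. For the lower bound, the 4 vertices {1, 2, 6, 8} are pairwise adjacent, and any tree decomposition puts a clique entirely inside one bag — forcing width ≥ 3. Therefore the treewidth is 3.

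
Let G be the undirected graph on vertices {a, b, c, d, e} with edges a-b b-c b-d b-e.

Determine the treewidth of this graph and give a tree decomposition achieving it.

Treewidth 1.
Bags: B1 = {b, e}  B2 = {a, b}  B3 = {b, d}  B4 = {b, c}
Tree: B1–B2, B2–B3, B3–B4

Every bag has size at most 2, so the width is 2 − 1 = 1 and tw(G) ≤ 1. G has an edge, so its treewidth is at least 1. Therefore the treewidth is 1.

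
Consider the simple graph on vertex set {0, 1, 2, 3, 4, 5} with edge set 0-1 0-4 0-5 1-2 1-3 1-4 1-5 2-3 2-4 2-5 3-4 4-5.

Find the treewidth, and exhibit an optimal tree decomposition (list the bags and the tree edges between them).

The largest bag has 4 vertices, giving width 3; this decomposition certifies tw(G) ≤ 3. For the lower bound, the 4 vertices {0, 1, 4, 5} are pairwise adjacent, and any tree decomposition puts a clique entirely inside one bag — forcing width ≥ 3. Therefore the treewidth is 3.

Treewidth 3.
One such decomposition:
Bags: B1 = {1, 2, 4, 5}  B2 = {1, 2, 3, 4}  B3 = {0, 1, 4, 5}
Tree: B1–B2, B1–B3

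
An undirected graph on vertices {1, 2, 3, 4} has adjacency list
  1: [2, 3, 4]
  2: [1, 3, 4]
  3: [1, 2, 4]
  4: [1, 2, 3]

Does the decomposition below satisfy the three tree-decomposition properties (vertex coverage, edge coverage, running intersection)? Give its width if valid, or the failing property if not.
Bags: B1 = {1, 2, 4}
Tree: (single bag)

A tree decomposition must satisfy three properties: every vertex lies in some bag; for every edge, both endpoints lie together in some bag; and for every vertex, the bags containing it form a connected subtree. Here vertex 3 appears in no bag, so the decomposition is invalid.

No — vertex 3 appears in no bag.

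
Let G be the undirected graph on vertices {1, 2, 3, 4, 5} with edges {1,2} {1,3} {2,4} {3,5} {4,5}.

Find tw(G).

2

A width-2 tree decomposition is:
Bags: B1 = {1, 3, 5}  B2 = {1, 4, 5}  B3 = {1, 2, 4}
Tree: B1–B2, B2–B3
Each bag holds 3 vertices, so the decomposition has width 2, which upper-bounds the treewidth. Since 1–3–5–4–2–1 is a cycle in G, G is not acyclic. Forests are exactly the graphs of treewidth ≤ 1, so tw(G) ≥ 2. Hence tw(G) = 2 exactly.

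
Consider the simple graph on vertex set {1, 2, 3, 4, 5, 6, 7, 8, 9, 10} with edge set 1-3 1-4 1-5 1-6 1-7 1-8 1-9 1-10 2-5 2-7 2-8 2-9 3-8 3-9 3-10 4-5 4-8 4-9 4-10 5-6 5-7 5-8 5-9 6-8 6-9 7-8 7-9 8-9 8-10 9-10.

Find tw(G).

4

A width-4 tree decomposition is:
Bags: B1 = {1, 5, 7, 8, 9}  B2 = {1, 4, 5, 8, 9}  B3 = {1, 5, 6, 8, 9}  B4 = {2, 5, 7, 8, 9}  B5 = {1, 4, 8, 9, 10}  B6 = {1, 3, 8, 9, 10}
Tree: B1–B2, B1–B3, B1–B4, B2–B5, B5–B6
The largest bag has 5 vertices, giving width 4; this decomposition certifies tw(G) ≤ 4. For the lower bound, the 5 vertices {1, 3, 8, 9, 10} are pairwise adjacent, and any tree decomposition puts a clique entirely inside one bag — forcing width ≥ 4. Combining the bounds, tw(G) = 4.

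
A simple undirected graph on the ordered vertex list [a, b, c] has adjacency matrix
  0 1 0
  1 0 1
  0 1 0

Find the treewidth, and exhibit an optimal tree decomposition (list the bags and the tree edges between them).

The largest bag has 2 vertices, giving width 1; this decomposition certifies tw(G) ≤ 1. Since G has at least one edge (e.g. b–c), it is not an edgeless graph, so tw(G) ≥ 1. Hence tw(G) = 1 exactly.

Treewidth 1.
One such decomposition:
Bags: B1 = {b, c}  B2 = {a, b}
Tree: B1–B2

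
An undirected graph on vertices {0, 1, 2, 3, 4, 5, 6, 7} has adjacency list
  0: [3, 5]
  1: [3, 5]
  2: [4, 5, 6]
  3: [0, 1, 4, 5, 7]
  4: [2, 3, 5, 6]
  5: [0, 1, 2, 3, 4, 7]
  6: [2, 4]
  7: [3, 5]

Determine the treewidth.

2

A width-2 tree decomposition is:
Bags: B1 = {2, 4, 5}  B2 = {2, 4, 6}  B3 = {3, 4, 5}  B4 = {1, 3, 5}  B5 = {3, 5, 7}  B6 = {0, 3, 5}
Tree: B1–B2, B1–B3, B3–B4, B3–B5, B3–B6
Every bag has size at most 3, so the width is 3 − 1 = 2 and tw(G) ≤ 2. For the lower bound, the 3 vertices {2, 4, 5} are pairwise adjacent, and any tree decomposition puts a clique entirely inside one bag — forcing width ≥ 2. Therefore the treewidth is 2.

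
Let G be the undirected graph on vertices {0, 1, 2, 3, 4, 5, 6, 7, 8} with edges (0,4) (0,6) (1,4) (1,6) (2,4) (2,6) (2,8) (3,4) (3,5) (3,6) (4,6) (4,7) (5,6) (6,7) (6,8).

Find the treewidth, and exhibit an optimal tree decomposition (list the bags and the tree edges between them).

Treewidth 2.
One optimal decomposition is:
Bags: B1 = {4, 6, 7}  B2 = {2, 4, 6}  B3 = {0, 4, 6}  B4 = {2, 6, 8}  B5 = {3, 4, 6}  B6 = {1, 4, 6}  B7 = {3, 5, 6}
Tree: B1–B2, B2–B3, B2–B4, B1–B5, B1–B6, B5–B7

Every bag has size at most 3, so the width is 3 − 1 = 2 and tw(G) ≤ 2. For the lower bound, the 3 vertices {2, 6, 8} are pairwise adjacent, and any tree decomposition puts a clique entirely inside one bag — forcing width ≥ 2. Hence tw(G) = 2 exactly.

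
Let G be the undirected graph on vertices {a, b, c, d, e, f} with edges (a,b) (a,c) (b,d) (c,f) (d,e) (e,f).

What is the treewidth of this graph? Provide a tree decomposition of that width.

Every bag has size at most 3, so the width is 3 − 1 = 2 and tw(G) ≤ 2. For the lower bound, G contains the cycle a–c–f–e–d–b–a, so G is not a forest; only forests have treewidth ≤ 1, hence tw(G) ≥ 2. Combining the bounds, tw(G) = 2.

Treewidth 2.
One optimal decomposition is:
Bags: B1 = {a, c, f}  B2 = {a, e, f}  B3 = {a, d, e}  B4 = {a, b, d}
Tree: B1–B2, B2–B3, B3–B4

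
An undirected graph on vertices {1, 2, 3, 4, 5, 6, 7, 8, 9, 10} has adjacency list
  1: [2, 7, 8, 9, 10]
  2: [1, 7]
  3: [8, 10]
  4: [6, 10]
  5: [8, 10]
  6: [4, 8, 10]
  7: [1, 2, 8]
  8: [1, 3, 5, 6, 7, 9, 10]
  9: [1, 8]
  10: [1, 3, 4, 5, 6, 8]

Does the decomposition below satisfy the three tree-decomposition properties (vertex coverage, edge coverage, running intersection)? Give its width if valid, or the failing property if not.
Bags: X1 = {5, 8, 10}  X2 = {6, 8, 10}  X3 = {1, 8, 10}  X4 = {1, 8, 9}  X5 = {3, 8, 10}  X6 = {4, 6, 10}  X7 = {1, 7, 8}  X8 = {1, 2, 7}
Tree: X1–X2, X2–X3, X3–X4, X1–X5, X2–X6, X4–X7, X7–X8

Checking the three conditions: (i) the bags cover all of {1, 2, 3, 4, 5, 6, 7, 8, 9, 10}; (ii) for each edge, some bag contains both endpoints; (iii) the bags containing any fixed vertex form a subtree. All hold, so the decomposition is valid with width 3 − 1 = 2.

Yes; width 2.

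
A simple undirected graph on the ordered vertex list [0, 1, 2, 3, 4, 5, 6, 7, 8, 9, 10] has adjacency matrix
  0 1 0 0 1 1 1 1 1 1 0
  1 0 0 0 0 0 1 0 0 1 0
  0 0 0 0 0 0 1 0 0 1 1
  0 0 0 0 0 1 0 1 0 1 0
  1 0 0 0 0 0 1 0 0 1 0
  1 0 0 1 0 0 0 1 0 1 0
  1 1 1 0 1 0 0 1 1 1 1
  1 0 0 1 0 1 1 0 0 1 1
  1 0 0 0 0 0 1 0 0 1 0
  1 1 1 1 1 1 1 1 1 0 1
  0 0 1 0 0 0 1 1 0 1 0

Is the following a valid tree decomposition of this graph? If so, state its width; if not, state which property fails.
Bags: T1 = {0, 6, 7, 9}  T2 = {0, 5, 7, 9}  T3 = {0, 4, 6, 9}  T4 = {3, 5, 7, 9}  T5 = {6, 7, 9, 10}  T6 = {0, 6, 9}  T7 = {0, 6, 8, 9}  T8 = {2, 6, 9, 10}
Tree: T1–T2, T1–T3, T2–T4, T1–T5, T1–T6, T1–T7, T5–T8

No — vertex 1 appears in no bag.

A tree decomposition must satisfy three properties: every vertex lies in some bag; for every edge, both endpoints lie together in some bag; and for every vertex, the bags containing it form a connected subtree. Here vertex 1 appears in no bag, so the decomposition is invalid.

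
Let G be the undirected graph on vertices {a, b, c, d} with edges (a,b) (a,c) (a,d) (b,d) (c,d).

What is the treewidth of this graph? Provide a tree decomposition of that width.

Each bag holds 3 vertices, so the decomposition has width 2, which upper-bounds the treewidth. Conversely, {a, c, d} is a clique of size 3, and the vertices of any clique must share a bag in every tree decomposition; so some bag has ≥ 3 vertices and tw(G) ≥ 2. Therefore the treewidth is 2.

Treewidth 2.
One optimal decomposition is:
Bags: B1 = {a, b, d}  B2 = {a, c, d}
Tree: B1–B2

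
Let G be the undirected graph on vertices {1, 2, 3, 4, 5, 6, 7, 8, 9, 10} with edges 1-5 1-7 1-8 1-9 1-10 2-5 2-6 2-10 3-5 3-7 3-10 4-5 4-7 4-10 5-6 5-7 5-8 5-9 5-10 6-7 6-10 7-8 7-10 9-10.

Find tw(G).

3

A width-3 tree decomposition is:
Bags: B1 = {5, 6, 7, 10}  B2 = {1, 5, 7, 10}  B3 = {1, 5, 7, 8}  B4 = {4, 5, 7, 10}  B5 = {2, 5, 6, 10}  B6 = {1, 5, 9, 10}  B7 = {3, 5, 7, 10}
Tree: B1–B2, B2–B3, B1–B4, B1–B5, B2–B6, B1–B7
The largest bag has 4 vertices, giving width 3; this decomposition certifies tw(G) ≤ 3. For the lower bound, the 4 vertices {1, 5, 7, 8} are pairwise adjacent, and any tree decomposition puts a clique entirely inside one bag — forcing width ≥ 3. Therefore the treewidth is 3.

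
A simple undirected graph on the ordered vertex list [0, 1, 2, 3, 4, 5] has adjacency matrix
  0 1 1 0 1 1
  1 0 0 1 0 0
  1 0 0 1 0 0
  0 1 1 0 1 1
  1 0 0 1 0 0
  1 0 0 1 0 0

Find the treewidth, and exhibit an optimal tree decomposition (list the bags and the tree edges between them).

Treewidth 2.
Bags: B1 = {0, 1, 3}  B2 = {0, 3, 5}  B3 = {0, 3, 4}  B4 = {0, 2, 3}
Tree: B1–B2, B2–B3, B3–B4

Every bag has size at most 3, so the width is 3 − 1 = 2 and tw(G) ≤ 2. Since 3–1–0–5–3 is a cycle in G, G is not acyclic. Forests are exactly the graphs of treewidth ≤ 1, so tw(G) ≥ 2. Hence tw(G) = 2 exactly.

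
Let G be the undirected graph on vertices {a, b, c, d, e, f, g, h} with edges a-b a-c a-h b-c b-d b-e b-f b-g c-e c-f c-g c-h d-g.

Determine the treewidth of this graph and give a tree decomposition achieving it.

Each bag holds 3 vertices, so the decomposition has width 2, which upper-bounds the treewidth. Conversely, {a, c, h} is a clique of size 3, and the vertices of any clique must share a bag in every tree decomposition; so some bag has ≥ 3 vertices and tw(G) ≥ 2. Therefore the treewidth is 2.

Treewidth 2.
Bags: B1 = {a, b, c}  B2 = {b, c, g}  B3 = {b, d, g}  B4 = {a, c, h}  B5 = {b, c, f}  B6 = {b, c, e}
Tree: B1–B2, B2–B3, B1–B4, B1–B5, B2–B6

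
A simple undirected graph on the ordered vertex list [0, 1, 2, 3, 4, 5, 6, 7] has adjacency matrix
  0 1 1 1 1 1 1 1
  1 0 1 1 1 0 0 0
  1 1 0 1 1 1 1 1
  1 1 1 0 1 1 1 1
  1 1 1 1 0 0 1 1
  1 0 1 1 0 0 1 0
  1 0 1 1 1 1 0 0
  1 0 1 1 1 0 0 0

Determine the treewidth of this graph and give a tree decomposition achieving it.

Treewidth 4.
One optimal decomposition is:
Bags: B1 = {0, 2, 3, 5, 6}  B2 = {0, 2, 3, 4, 6}  B3 = {0, 1, 2, 3, 4}  B4 = {0, 2, 3, 4, 7}
Tree: B1–B2, B2–B3, B3–B4

Every bag has size at most 5, so the width is 5 − 1 = 4 and tw(G) ≤ 4. Conversely, {0, 1, 2, 3, 4} is a clique of size 5, and the vertices of any clique must share a bag in every tree decomposition; so some bag has ≥ 5 vertices and tw(G) ≥ 4. Hence tw(G) = 4 exactly.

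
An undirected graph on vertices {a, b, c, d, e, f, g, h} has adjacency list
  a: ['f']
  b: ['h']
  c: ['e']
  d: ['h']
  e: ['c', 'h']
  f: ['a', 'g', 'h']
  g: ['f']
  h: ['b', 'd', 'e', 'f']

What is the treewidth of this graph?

A width-1 tree decomposition is:
Bags: B1 = {a, f}  B2 = {f, h}  B3 = {d, h}  B4 = {e, h}  B5 = {b, h}  B6 = {f, g}  B7 = {c, e}
Tree: B1–B2, B2–B3, B2–B4, B2–B5, B1–B6, B4–B7
Each bag holds 2 vertices, so the decomposition has width 1, which upper-bounds the treewidth. Any graph with an edge has treewidth ≥ 1, and G has the edge a–f. The upper and lower bounds meet at 1, so that is the treewidth.

1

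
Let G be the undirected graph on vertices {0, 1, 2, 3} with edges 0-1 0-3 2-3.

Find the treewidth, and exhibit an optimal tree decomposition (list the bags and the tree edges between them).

Treewidth 1.
One optimal decomposition is:
Bags: B1 = {2, 3}  B2 = {0, 3}  B3 = {0, 1}
Tree: B1–B2, B2–B3

Each bag holds 2 vertices, so the decomposition has width 1, which upper-bounds the treewidth. Any graph with an edge has treewidth ≥ 1, and G has the edge 2–3. Therefore the treewidth is 1.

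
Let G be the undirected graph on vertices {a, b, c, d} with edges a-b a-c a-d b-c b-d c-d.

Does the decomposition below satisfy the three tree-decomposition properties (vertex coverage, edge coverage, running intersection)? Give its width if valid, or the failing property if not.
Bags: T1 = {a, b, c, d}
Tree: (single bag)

Yes; width 3.

Vertex coverage: the bags together contain {a, b, c, d}, the full vertex set. Edge coverage: each edge of G has both endpoints in at least one bag. Running intersection: for every vertex, the bags containing it form a connected subtree. All three properties hold, so this is a valid tree decomposition of width max|bag| − 1 = 3, and hence tw(G) ≤ 3.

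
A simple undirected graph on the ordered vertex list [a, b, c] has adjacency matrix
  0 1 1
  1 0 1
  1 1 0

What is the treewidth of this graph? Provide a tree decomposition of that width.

Treewidth 2.
Bags: B1 = {a, b, c}
Tree: (single bag)

With just one bag of size 3, the width is 3 − 1 = 2, so tw(G) ≤ 2. For the lower bound, the 3 vertices {a, b, c} are pairwise adjacent, and any tree decomposition puts a clique entirely inside one bag — forcing width ≥ 2. Combining the bounds, tw(G) = 2.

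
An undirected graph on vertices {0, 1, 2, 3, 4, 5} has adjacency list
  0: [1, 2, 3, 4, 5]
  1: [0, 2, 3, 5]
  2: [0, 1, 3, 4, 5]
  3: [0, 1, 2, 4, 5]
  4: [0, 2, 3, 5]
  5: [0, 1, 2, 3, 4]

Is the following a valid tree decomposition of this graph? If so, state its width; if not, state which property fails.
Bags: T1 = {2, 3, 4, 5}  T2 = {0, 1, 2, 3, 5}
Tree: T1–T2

No — edge (0,4) lies in no bag.

A tree decomposition must satisfy three properties: every vertex lies in some bag; for every edge, both endpoints lie together in some bag; and for every vertex, the bags containing it form a connected subtree. Here edge (0,4) lies in no bag, so the decomposition is invalid.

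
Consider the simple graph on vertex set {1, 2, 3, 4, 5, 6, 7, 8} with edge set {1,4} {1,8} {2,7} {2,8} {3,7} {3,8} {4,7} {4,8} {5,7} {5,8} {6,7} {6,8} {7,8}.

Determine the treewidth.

A width-2 tree decomposition is:
Bags: B1 = {5, 7, 8}  B2 = {2, 7, 8}  B3 = {6, 7, 8}  B4 = {3, 7, 8}  B5 = {4, 7, 8}  B6 = {1, 4, 8}
Tree: B1–B2, B2–B3, B2–B4, B3–B5, B5–B6
Each bag holds 3 vertices, so the decomposition has width 2, which upper-bounds the treewidth. For the lower bound, the 3 vertices {1, 4, 8} are pairwise adjacent, and any tree decomposition puts a clique entirely inside one bag — forcing width ≥ 2. Combining the bounds, tw(G) = 2.

2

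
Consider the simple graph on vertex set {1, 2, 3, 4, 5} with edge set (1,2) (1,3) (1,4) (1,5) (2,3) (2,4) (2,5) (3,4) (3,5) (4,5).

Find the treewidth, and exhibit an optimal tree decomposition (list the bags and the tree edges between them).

With just one bag of size 5, the width is 5 − 1 = 4, so tw(G) ≤ 4. For the lower bound, the 5 vertices {1, 2, 3, 4, 5} are pairwise adjacent, and any tree decomposition puts a clique entirely inside one bag — forcing width ≥ 4. Therefore the treewidth is 4.

Treewidth 4.
One optimal decomposition is:
Bags: B1 = {1, 2, 3, 4, 5}
Tree: (single bag)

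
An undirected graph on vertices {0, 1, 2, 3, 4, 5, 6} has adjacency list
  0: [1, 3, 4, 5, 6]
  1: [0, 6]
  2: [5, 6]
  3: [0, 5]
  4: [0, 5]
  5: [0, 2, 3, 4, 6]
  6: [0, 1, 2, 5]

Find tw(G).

2

A width-2 tree decomposition is:
Bags: B1 = {2, 5, 6}  B2 = {0, 5, 6}  B3 = {0, 3, 5}  B4 = {0, 1, 6}  B5 = {0, 4, 5}
Tree: B1–B2, B2–B3, B2–B4, B2–B5
Each bag holds 3 vertices, so the decomposition has width 2, which upper-bounds the treewidth. Conversely, {0, 1, 6} is a clique of size 3, and the vertices of any clique must share a bag in every tree decomposition; so some bag has ≥ 3 vertices and tw(G) ≥ 2. Therefore the treewidth is 2.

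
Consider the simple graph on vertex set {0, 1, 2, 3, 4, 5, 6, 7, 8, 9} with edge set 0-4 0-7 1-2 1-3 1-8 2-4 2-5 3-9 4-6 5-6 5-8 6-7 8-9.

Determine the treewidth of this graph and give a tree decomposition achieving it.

Treewidth 2.
Bags: B1 = {1, 3, 9}  B2 = {1, 8, 9}  B3 = {1, 2, 8}  B4 = {2, 5, 8}  B5 = {2, 4, 5}  B6 = {4, 5, 6}  B7 = {0, 4, 6}  B8 = {0, 6, 7}
Tree: B1–B2, B2–B3, B3–B4, B4–B5, B5–B6, B6–B7, B7–B8

The largest bag has 3 vertices, giving width 2; this decomposition certifies tw(G) ≤ 2. Since 3–9–8–1–3 is a cycle in G, G is not acyclic. Forests are exactly the graphs of treewidth ≤ 1, so tw(G) ≥ 2. Combining the bounds, tw(G) = 2.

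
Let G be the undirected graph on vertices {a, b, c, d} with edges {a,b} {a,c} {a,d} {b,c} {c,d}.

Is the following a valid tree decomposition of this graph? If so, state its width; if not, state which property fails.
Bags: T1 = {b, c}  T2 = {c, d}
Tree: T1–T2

No — vertex a appears in no bag.

A tree decomposition must satisfy three properties: every vertex lies in some bag; for every edge, both endpoints lie together in some bag; and for every vertex, the bags containing it form a connected subtree. Here vertex a appears in no bag, so the decomposition is invalid.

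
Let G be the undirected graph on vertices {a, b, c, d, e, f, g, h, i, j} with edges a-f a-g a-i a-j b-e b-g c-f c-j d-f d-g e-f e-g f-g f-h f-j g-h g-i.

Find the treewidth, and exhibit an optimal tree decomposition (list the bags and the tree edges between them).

Treewidth 2.
One such decomposition:
Bags: B1 = {a, f, j}  B2 = {a, f, g}  B3 = {c, f, j}  B4 = {e, f, g}  B5 = {f, g, h}  B6 = {b, e, g}  B7 = {d, f, g}  B8 = {a, g, i}
Tree: B1–B2, B1–B3, B2–B4, B4–B5, B4–B6, B5–B7, B2–B8

Each bag holds 3 vertices, so the decomposition has width 2, which upper-bounds the treewidth. On the other hand G contains the 3-clique {d, f, g}. A clique must lie in a single bag of any decomposition, so no decomposition can have width below 2. Therefore the treewidth is 2.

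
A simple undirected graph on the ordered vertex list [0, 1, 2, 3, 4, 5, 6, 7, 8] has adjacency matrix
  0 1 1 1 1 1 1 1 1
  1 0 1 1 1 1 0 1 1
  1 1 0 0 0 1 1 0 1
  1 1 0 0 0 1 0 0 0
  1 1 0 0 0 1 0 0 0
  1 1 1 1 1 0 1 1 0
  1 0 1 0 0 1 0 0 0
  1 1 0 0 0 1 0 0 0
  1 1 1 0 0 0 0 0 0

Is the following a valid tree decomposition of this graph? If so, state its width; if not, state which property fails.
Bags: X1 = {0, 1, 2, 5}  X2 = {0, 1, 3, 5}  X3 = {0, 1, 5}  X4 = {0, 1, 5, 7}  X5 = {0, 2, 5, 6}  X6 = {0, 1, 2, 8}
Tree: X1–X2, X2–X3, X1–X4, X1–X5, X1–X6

No — vertex 4 appears in no bag.

A tree decomposition must satisfy three properties: every vertex lies in some bag; for every edge, both endpoints lie together in some bag; and for every vertex, the bags containing it form a connected subtree. Here vertex 4 appears in no bag, so the decomposition is invalid.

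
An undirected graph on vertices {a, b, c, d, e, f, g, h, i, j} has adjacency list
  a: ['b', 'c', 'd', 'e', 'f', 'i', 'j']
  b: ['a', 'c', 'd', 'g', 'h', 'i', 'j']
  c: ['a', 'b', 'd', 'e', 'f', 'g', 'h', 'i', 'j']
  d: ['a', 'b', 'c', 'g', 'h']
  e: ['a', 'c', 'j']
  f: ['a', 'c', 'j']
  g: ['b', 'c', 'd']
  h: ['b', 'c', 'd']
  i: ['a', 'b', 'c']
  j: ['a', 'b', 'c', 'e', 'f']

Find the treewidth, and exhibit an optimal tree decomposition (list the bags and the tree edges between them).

Every bag has size at most 4, so the width is 4 − 1 = 3 and tw(G) ≤ 3. On the other hand G contains the 4-clique {a, c, e, j}. A clique must lie in a single bag of any decomposition, so no decomposition can have width below 3. Hence tw(G) = 3 exactly.

Treewidth 3.
One such decomposition:
Bags: B1 = {a, b, c, d}  B2 = {b, c, d, g}  B3 = {a, b, c, i}  B4 = {a, b, c, j}  B5 = {a, c, f, j}  B6 = {a, c, e, j}  B7 = {b, c, d, h}
Tree: B1–B2, B1–B3, B1–B4, B4–B5, B4–B6, B2–B7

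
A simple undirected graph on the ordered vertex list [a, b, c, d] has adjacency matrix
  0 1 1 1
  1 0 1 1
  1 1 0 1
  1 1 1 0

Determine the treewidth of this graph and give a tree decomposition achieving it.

A single bag containing all 4 vertices is trivially a valid decomposition of width 3. For the lower bound, the 4 vertices {a, b, c, d} are pairwise adjacent, and any tree decomposition puts a clique entirely inside one bag — forcing width ≥ 3. Therefore the treewidth is 3.

Treewidth 3.
Bags: B1 = {a, b, c, d}
Tree: (single bag)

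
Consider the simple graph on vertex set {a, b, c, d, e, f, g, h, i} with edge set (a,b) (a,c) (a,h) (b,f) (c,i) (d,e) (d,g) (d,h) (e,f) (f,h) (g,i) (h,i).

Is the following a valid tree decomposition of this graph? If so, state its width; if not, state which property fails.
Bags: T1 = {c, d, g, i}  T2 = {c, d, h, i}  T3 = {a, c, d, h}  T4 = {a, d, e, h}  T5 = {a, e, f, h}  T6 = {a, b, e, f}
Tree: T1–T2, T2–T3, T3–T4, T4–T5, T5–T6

Yes; width 3.

Vertex coverage: the bags together contain {a, b, c, d, e, f, g, h, i}, the full vertex set. Edge coverage: each edge of G has both endpoints in at least one bag. Running intersection: for every vertex, the bags containing it form a connected subtree. All three properties hold, so this is a valid tree decomposition of width max|bag| − 1 = 3, and hence tw(G) ≤ 3.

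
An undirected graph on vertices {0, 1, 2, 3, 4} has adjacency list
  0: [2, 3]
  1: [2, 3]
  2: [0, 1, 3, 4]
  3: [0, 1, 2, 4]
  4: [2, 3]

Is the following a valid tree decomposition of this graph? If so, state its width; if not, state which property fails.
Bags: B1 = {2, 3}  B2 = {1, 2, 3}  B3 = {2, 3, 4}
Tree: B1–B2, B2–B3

No — vertex 0 appears in no bag.

A tree decomposition must satisfy three properties: every vertex lies in some bag; for every edge, both endpoints lie together in some bag; and for every vertex, the bags containing it form a connected subtree. Here vertex 0 appears in no bag, so the decomposition is invalid.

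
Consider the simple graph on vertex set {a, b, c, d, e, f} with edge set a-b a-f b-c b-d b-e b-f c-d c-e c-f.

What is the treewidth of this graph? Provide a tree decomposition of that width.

Each bag holds 3 vertices, so the decomposition has width 2, which upper-bounds the treewidth. For the lower bound, the 3 vertices {b, c, d} are pairwise adjacent, and any tree decomposition puts a clique entirely inside one bag — forcing width ≥ 2. Combining the bounds, tw(G) = 2.

Treewidth 2.
One such decomposition:
Bags: B1 = {b, c, f}  B2 = {b, c, d}  B3 = {b, c, e}  B4 = {a, b, f}
Tree: B1–B2, B2–B3, B1–B4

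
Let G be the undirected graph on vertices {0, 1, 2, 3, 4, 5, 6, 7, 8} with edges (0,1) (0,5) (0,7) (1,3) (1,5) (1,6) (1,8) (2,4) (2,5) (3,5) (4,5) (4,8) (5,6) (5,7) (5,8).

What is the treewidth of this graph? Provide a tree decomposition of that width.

Treewidth 2.
One optimal decomposition is:
Bags: B1 = {0, 1, 5}  B2 = {1, 5, 8}  B3 = {0, 5, 7}  B4 = {4, 5, 8}  B5 = {1, 3, 5}  B6 = {2, 4, 5}  B7 = {1, 5, 6}
Tree: B1–B2, B1–B3, B2–B4, B2–B5, B4–B6, B1–B7

The largest bag has 3 vertices, giving width 2; this decomposition certifies tw(G) ≤ 2. For the lower bound, the 3 vertices {0, 1, 5} are pairwise adjacent, and any tree decomposition puts a clique entirely inside one bag — forcing width ≥ 2. Therefore the treewidth is 2.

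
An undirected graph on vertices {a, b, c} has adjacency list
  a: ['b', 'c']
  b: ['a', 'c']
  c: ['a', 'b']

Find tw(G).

A width-2 tree decomposition is:
Bags: B1 = {a, b, c}
Tree: (single bag)
With just one bag of size 3, the width is 3 − 1 = 2, so tw(G) ≤ 2. Conversely, {a, b, c} is a clique of size 3, and the vertices of any clique must share a bag in every tree decomposition; so some bag has ≥ 3 vertices and tw(G) ≥ 2. The upper and lower bounds meet at 2, so that is the treewidth.

2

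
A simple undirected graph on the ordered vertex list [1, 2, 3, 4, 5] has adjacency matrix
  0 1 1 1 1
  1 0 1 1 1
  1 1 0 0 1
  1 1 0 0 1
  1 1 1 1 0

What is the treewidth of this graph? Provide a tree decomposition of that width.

Every bag has size at most 4, so the width is 4 − 1 = 3 and tw(G) ≤ 3. Conversely, {1, 2, 3, 5} is a clique of size 4, and the vertices of any clique must share a bag in every tree decomposition; so some bag has ≥ 4 vertices and tw(G) ≥ 3. Hence tw(G) = 3 exactly.

Treewidth 3.
One optimal decomposition is:
Bags: B1 = {1, 2, 4, 5}  B2 = {1, 2, 3, 5}
Tree: B1–B2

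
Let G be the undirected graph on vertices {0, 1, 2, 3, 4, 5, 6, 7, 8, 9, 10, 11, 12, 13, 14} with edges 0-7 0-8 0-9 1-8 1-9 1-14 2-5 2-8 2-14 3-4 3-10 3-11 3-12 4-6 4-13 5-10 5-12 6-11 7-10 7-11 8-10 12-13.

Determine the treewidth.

A width-3 tree decomposition is:
Bags: B1 = {4, 6, 11, 13}  B2 = {3, 4, 11, 13}  B3 = {3, 11, 12, 13}  B4 = {3, 7, 11, 12}  B5 = {3, 7, 10, 12}  B6 = {5, 7, 10, 12}  B7 = {0, 5, 7, 10}  B8 = {0, 5, 8, 10}  B9 = {0, 2, 5, 8}  B10 = {0, 2, 8, 9}  B11 = {1, 2, 8, 9}  B12 = {1, 2, 9, 14}
Tree: B1–B2, B2–B3, B3–B4, B4–B5, B5–B6, B6–B7, B7–B8, B8–B9, B9–B10, B10–B11, B11–B12
The largest bag has 4 vertices, giving width 3; this decomposition certifies tw(G) ≤ 3. For the lower bound: the 4 vertex sets {4,6,13}, {11}, {3}, {5,7,10,12} are disjoint, each induces a connected subgraph, and every pair is joined by at least one edge of G. Contracting each set to a single vertex therefore yields K_{4} as a minor, and since treewidth is minor-monotone, tw(G) ≥ tw(K_{4}) = 3. Therefore the treewidth is 3.

3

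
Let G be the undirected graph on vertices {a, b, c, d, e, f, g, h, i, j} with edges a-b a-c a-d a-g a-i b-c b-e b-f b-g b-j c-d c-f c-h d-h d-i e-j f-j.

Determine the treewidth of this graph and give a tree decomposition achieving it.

The largest bag has 3 vertices, giving width 2; this decomposition certifies tw(G) ≤ 2. Conversely, {c, d, h} is a clique of size 3, and the vertices of any clique must share a bag in every tree decomposition; so some bag has ≥ 3 vertices and tw(G) ≥ 2. Therefore the treewidth is 2.

Treewidth 2.
Bags: B1 = {b, f, j}  B2 = {b, c, f}  B3 = {a, b, c}  B4 = {a, c, d}  B5 = {b, e, j}  B6 = {a, b, g}  B7 = {a, d, i}  B8 = {c, d, h}
Tree: B1–B2, B2–B3, B3–B4, B1–B5, B3–B6, B4–B7, B4–B8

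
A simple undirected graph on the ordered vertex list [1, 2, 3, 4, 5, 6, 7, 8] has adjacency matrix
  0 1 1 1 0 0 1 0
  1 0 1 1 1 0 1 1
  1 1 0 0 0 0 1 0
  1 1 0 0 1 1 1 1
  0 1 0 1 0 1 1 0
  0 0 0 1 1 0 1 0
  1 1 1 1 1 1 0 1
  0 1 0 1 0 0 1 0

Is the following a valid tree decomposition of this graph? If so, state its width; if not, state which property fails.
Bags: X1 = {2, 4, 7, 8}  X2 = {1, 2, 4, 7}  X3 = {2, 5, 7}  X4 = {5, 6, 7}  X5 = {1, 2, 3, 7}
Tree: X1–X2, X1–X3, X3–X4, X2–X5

No — edge (4,5) lies in no bag.

A tree decomposition must satisfy three properties: every vertex lies in some bag; for every edge, both endpoints lie together in some bag; and for every vertex, the bags containing it form a connected subtree. Here edge (4,5) lies in no bag, so the decomposition is invalid.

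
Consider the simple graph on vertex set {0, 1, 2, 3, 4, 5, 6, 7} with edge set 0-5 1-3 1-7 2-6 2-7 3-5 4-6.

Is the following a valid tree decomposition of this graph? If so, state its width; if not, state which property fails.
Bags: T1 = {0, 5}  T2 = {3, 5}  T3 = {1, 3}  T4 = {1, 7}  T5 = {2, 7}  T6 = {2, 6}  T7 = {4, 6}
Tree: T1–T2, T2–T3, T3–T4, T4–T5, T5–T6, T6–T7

Yes; width 1.

Checking the three conditions: (i) the bags cover all of {0, 1, 2, 3, 4, 5, 6, 7}; (ii) for each edge, some bag contains both endpoints; (iii) the bags containing any fixed vertex form a subtree. All hold, so the decomposition is valid with width 2 − 1 = 1.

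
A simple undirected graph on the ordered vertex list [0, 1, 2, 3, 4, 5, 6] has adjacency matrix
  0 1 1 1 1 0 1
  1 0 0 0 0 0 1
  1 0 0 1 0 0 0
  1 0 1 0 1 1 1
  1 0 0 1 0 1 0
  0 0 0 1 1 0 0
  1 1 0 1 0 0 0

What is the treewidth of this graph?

A width-2 tree decomposition is:
Bags: B1 = {0, 1, 6}  B2 = {0, 3, 6}  B3 = {0, 2, 3}  B4 = {0, 3, 4}  B5 = {3, 4, 5}
Tree: B1–B2, B2–B3, B2–B4, B4–B5
Each bag holds 3 vertices, so the decomposition has width 2, which upper-bounds the treewidth. On the other hand G contains the 3-clique {0, 1, 6}. A clique must lie in a single bag of any decomposition, so no decomposition can have width below 2. The upper and lower bounds meet at 2, so that is the treewidth.

2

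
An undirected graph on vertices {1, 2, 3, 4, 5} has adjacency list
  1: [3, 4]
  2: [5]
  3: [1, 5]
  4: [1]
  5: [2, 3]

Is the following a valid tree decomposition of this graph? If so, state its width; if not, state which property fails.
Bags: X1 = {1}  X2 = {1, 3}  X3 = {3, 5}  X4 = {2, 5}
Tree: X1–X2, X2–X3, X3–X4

A tree decomposition must satisfy three properties: every vertex lies in some bag; for every edge, both endpoints lie together in some bag; and for every vertex, the bags containing it form a connected subtree. Here vertex 4 appears in no bag, so the decomposition is invalid.

No — vertex 4 appears in no bag.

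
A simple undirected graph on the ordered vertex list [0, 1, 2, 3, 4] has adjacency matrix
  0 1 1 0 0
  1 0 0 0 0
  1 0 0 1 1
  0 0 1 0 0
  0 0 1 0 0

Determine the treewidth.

A width-1 tree decomposition is:
Bags: B1 = {0, 1}  B2 = {0, 2}  B3 = {2, 3}  B4 = {2, 4}
Tree: B1–B2, B2–B3, B3–B4
The largest bag has 2 vertices, giving width 1; this decomposition certifies tw(G) ≤ 1. Any graph with an edge has treewidth ≥ 1, and G has the edge 0–1. Therefore the treewidth is 1.

1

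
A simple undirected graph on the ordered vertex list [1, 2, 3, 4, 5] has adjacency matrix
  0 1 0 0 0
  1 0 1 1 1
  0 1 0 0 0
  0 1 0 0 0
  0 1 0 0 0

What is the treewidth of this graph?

1

A width-1 tree decomposition is:
Bags: B1 = {2, 3}  B2 = {2, 5}  B3 = {2, 4}  B4 = {1, 2}
Tree: B1–B2, B2–B3, B2–B4
Each bag holds 2 vertices, so the decomposition has width 1, which upper-bounds the treewidth. G has an edge, so its treewidth is at least 1. Combining the bounds, tw(G) = 1.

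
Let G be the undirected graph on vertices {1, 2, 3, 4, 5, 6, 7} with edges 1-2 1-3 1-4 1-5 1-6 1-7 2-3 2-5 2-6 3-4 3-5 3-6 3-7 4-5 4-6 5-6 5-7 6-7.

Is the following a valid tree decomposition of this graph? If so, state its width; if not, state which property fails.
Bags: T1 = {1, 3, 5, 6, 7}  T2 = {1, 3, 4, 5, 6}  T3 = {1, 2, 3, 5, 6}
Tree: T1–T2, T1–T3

Yes; width 4.

Checking the three conditions: (i) the bags cover all of {1, 2, 3, 4, 5, 6, 7}; (ii) for each edge, some bag contains both endpoints; (iii) the bags containing any fixed vertex form a subtree. All hold, so the decomposition is valid with width 5 − 1 = 4.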